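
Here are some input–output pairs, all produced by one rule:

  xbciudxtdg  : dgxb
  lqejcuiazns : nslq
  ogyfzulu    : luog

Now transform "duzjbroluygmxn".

xndu

In each case the input is transformed by: move the last 2 characters to the front (rotate right by 2), then keep only the first 4 characters.
Starting from "duzjbroluygmxn": after the first operation, "xnduzjbroluygm"; after the second, "xndu".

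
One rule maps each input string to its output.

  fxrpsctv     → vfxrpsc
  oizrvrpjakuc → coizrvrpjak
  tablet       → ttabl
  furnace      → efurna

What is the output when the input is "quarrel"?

What's happening: move the last 2 characters to the front (rotate right by 2), then delete the first character.
Doing the same to "quarrel": "lquarr".
(Check on "oizrvrpjakuc": → "ucoizrvrpjak" → "coizrvrpjak" ✓)

lquarr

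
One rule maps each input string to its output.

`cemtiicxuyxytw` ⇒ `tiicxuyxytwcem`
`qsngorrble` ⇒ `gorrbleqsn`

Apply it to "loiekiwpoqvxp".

ekiwpoqvxploi

Looking at the pairs, the operation is to move the first 3 characters to the end (rotate left by 3).
Applying that to "loiekiwpoqvxp" gives "ekiwpoqvxploi".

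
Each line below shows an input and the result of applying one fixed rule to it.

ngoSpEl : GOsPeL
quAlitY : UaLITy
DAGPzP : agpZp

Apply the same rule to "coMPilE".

Looking at the pairs, the operation is to flip the case of every letter, then delete the first character.
Starting from "coMPilE": after the first operation, "COmpILe"; after the second, "OmpILe".
(Check on "DAGPzP": → "dagpZp" → "agpZp" ✓)

OmpILe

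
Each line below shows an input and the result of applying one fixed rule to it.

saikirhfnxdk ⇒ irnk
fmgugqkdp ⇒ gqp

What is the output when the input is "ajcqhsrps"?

What's happening: keep one character in every 3, starting at position 3 (positions 3rd, 6th, 9th, ...).
Doing the same to "ajcqhsrps": "css".

css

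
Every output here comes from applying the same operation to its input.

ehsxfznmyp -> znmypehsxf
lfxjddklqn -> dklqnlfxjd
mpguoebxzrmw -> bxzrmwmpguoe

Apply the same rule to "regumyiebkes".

iebkesregumy

In each case the input is transformed by: swap the front and back halves of the string.
Applying that to "regumyiebkes" gives "iebkesregumy".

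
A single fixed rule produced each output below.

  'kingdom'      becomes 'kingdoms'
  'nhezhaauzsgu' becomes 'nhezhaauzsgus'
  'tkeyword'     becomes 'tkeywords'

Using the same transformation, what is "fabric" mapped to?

fabrics

In each case the input is transformed by: append "s".
"fabric" → "fabrics".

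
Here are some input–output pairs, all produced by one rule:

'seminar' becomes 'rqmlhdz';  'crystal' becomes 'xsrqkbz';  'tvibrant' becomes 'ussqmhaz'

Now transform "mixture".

The rule is to sort the characters into reverse alphabetical order, then shift every letter 1 place backward in the alphabet (wrapping around).
On "mixture": the first step gives "xutrmie", and the second then gives "wtsqlhd".

wtsqlhd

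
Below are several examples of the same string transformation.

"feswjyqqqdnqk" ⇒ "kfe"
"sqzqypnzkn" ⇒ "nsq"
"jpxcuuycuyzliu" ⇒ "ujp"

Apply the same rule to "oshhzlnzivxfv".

The transformation: move the first 2 characters to the end (rotate left by 2), then keep only the last 3 characters.
Starting from "oshhzlnzivxfv": after the first operation, "hhzlnzivxfvos"; after the second, "vos".

vos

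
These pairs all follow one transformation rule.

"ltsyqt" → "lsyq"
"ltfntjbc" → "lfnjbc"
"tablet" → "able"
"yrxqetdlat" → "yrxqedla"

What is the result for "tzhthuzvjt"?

In each case the input is transformed by: remove every "t".
For "tzhthuzvjt" the result is "zhhuzvj".

zhhuzvj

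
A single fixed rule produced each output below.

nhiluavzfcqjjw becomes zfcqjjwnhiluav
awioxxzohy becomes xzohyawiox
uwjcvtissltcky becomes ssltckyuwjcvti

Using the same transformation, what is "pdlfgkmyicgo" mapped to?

myicgopdlfgk

Looking at the pairs, the operation is to swap the front and back halves of the string.
Applying that to "pdlfgkmyicgo" gives "myicgopdlfgk".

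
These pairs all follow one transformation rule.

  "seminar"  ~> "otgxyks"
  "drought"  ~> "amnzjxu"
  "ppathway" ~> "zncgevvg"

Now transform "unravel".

gbkratx

Rule — move the first 3 characters to the end (rotate left by 3), then shift every letter 6 places forward in the alphabet (wrapping around).
Starting from "unravel": after the first operation, "avelunr"; after the second, "gbkratx".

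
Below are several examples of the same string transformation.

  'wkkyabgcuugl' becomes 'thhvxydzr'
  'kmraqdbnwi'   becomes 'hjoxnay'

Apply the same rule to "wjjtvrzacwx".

tggqsowx

Each output is the input with this applied: shift every letter 3 places backward in the alphabet (wrapping around), then delete the last 3 characters.
"wjjtvrzacwx" → "tggqsowxztu" → "tggqsowx".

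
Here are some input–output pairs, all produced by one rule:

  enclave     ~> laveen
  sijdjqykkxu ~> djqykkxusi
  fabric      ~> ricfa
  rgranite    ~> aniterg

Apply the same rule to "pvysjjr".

Rule — move the first 2 characters to the end (rotate left by 2), then delete the first character.
Working it through for "pvysjjr": intermediate "ysjjrpv", final "sjjrpv".

sjjrpv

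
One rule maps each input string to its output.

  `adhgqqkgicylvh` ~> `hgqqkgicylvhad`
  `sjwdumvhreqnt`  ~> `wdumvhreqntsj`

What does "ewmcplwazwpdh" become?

What's happening: move the first 2 characters to the end (rotate left by 2).
So "ewmcplwazwpdh" becomes "mcplwazwpdhew".

mcplwazwpdhew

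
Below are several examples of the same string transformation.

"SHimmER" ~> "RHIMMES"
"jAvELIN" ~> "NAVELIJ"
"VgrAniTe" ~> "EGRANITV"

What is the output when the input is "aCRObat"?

TCROBAA

The rule is to swap the first and last characters, then convert every letter to uppercase.
Working it through for "aCRObat": intermediate "tCRObaa", final "TCROBAA".
(Check on "SHimmER": → "RHimmES" → "RHIMMES" ✓)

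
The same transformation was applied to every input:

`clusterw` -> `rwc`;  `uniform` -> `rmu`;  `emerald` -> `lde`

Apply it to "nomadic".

Rule — move the last 2 characters to the front (rotate right by 2), then keep only the first 3 characters.
On "nomadic": the first step gives "icnomad", and the second then gives "icn".

icn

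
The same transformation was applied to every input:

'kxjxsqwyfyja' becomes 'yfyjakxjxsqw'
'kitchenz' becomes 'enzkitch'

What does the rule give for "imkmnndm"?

ndmimkmn

Each output is the input with this applied: move the first character to the end, then swap the front and back halves of the string.
On "imkmnndm": the first step gives "mkmnndmi", and the second then gives "ndmimkmn".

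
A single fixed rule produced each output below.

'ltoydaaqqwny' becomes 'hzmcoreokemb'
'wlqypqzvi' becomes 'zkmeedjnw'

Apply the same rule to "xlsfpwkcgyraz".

Each output is the input with this applied: swap each adjacent pair of characters (1↔2, 3↔4, ...), then shift every letter 12 places backward in the alphabet (wrapping around).
Starting from "xlsfpwkcgyraz": after the first operation, "lxfswpckygarz"; after the second, "zltgkdqymuofn".

zltgkdqymuofn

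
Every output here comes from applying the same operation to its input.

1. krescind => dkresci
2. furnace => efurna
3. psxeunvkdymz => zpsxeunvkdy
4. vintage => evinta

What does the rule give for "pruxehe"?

The transformation: move the last 2 characters to the front (rotate right by 2), then delete the first character.
For "pruxehe" the result is "epruxe".

epruxe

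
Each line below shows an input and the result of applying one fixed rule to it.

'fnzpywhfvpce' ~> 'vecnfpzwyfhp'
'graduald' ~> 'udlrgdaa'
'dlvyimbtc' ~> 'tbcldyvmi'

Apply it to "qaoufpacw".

cawaquopf

The transformation: swap each adjacent pair of characters (1↔2, 3↔4, ...), then move the last 3 characters to the front (rotate right by 3).
Working it through for "qaoufpacw": intermediate "aquopfcaw", final "cawaquopf".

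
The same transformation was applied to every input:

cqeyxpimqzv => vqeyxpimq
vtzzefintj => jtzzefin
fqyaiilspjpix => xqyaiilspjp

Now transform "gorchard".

dorcha

What's happening: swap the first and last characters, then delete the last 2 characters.
For "gorchard" the result is "dorcha".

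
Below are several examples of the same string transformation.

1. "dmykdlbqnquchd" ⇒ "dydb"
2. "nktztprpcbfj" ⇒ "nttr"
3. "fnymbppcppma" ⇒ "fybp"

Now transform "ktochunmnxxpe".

Rule — keep every other character starting from the first (positions 1st, 3rd, 5th, ...), then keep only the first 4 characters.
On "ktochunmnxxpe": the first step gives "kohnnxe", and the second then gives "kohn".

kohn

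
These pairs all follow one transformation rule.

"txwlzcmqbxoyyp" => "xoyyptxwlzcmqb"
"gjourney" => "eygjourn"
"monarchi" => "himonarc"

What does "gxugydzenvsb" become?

nvsbgxugydze

In each case the input is transformed by: swap the front and back halves of the string, then move the first 2 characters to the end (rotate left by 2).
"gxugydzenvsb" → "zenvsbgxugyd" → "nvsbgxugydze".
(Check on "gjourney": → "rneygjou" → "eygjourn" ✓)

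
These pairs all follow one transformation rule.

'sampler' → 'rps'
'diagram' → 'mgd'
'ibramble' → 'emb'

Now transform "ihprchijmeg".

gjch

Rule — reverse the string, then keep one character in every 3, starting at position 1 (positions 1st, 4th, 7th, ...).
For "ihprchijmeg", step one produces "gemjihcrphi"; step two turns that into "gjch".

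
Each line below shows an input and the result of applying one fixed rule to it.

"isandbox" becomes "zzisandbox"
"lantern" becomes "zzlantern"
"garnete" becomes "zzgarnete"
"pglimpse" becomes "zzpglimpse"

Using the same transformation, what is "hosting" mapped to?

What's happening: prepend "zz".
So "hosting" becomes "zzhosting".

zzhosting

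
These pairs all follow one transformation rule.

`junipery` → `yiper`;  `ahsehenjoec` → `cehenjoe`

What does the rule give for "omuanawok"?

kanawo

Rule — delete the first 3 characters, then move the last character to the front.
Applying both steps to "omuanawok": "anawok", then "kanawo".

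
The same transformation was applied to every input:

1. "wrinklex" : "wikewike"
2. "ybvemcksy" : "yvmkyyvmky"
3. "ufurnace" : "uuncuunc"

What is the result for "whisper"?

wiprwipr

Each output is the input with this applied: keep every other character starting from the first (positions 1st, 3rd, 5th, ...), then write the whole string twice.
On "whisper": the first step gives "wipr", and the second then gives "wiprwipr".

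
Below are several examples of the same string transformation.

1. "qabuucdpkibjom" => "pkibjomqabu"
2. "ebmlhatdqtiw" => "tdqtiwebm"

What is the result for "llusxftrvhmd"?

trvhmdllu

In each case the input is transformed by: swap the front and back halves of the string, then delete the last 3 characters.
Working it through for "llusxftrvhmd": intermediate "trvhmdllusxf", final "trvhmdllu".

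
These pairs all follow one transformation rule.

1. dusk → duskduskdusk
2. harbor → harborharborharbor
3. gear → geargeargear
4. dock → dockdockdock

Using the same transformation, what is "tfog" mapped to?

tfogtfogtfog

What's happening: write the whole string 3 times in a row.
Doing the same to "tfog": "tfogtfogtfog".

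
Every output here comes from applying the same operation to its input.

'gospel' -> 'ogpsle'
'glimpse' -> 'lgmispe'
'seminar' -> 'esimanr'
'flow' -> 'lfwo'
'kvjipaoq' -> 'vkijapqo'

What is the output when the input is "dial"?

What's happening: swap each adjacent pair of characters (1↔2, 3↔4, ...).
On "dial" that produces "idla".

idla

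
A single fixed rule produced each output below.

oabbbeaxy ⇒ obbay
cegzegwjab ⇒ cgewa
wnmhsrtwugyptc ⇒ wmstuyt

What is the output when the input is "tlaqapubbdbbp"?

What's happening: keep every other character starting from the first (positions 1st, 3rd, 5th, ...).
Doing the same to "tlaqapubbdbbp": "taaubbp".

taaubbp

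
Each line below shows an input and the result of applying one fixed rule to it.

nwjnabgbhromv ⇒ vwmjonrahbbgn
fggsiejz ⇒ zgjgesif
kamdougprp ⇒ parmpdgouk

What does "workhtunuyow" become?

Each output is the input with this applied: take characters alternately from the front and the back (1st, last, 2nd, 2nd-last, ...), then move the first character to the end.
For "workhtunuyow", step one produces "wwoorykuhntu"; step two turns that into "woorykuhntuw".

woorykuhntuw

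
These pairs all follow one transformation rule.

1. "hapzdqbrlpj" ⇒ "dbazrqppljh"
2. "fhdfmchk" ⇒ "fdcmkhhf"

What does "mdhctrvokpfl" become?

fdcvtrpomlkh

The rule is to sort the characters into reverse alphabetical order, then move the last 3 characters to the front (rotate right by 3).
Applying that to "mdhctrvokpfl" gives "fdcvtrpomlkh".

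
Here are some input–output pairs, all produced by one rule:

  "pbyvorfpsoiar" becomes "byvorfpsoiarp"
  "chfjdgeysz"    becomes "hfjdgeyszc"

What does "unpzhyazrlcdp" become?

In each case the input is transformed by: move the first character to the end.
Doing the same to "unpzhyazrlcdp": "npzhyazrlcdpu".

npzhyazrlcdpu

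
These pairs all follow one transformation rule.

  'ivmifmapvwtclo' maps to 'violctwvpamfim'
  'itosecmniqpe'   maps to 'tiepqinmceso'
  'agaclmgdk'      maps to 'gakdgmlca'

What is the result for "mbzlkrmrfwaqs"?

The rule is to reverse the string, then move the last 2 characters to the front (rotate right by 2).
On "mbzlkrmrfwaqs": the first step gives "sqawfrmrklzbm", and the second then gives "bmsqawfrmrklz".

bmsqawfrmrklz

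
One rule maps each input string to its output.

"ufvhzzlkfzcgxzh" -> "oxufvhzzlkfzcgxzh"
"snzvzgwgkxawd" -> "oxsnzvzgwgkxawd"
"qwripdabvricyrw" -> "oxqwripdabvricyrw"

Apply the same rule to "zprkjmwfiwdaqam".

oxzprkjmwfiwdaqam

In each case the input is transformed by: prepend "ox".
"zprkjmwfiwdaqam" → "oxzprkjmwfiwdaqam".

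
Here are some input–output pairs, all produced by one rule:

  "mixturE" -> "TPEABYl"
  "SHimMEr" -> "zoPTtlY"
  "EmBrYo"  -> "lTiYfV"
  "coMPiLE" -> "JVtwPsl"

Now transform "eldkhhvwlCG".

LSKROOCDSjn

The rule is to flip the case of every letter, then shift every letter 7 places forward in the alphabet (wrapping around).
Doing the same to "eldkhhvwlCG": "LSKROOCDSjn".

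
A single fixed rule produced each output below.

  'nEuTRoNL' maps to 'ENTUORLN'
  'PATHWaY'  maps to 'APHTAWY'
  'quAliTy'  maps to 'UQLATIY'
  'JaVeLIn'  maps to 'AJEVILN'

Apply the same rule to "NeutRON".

ENTUORN

The rule is to swap each adjacent pair of characters (1↔2, 3↔4, ...), then convert every letter to uppercase.
Applying both steps to "NeutRON": "eNtuORN", then "ENTUORN".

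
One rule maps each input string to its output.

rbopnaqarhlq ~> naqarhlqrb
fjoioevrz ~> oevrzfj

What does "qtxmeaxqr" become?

eaxqrqt

The transformation: move the first 2 characters to the end (rotate left by 2), then delete the first 2 characters.
For "qtxmeaxqr", step one produces "xmeaxqrqt"; step two turns that into "eaxqrqt".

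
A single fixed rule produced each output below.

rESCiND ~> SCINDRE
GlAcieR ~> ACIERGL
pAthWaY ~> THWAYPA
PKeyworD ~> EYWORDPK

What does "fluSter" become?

USTERFL

The transformation: move the first 2 characters to the end (rotate left by 2), then convert every letter to uppercase.
On "fluSter": the first step gives "uSterfl", and the second then gives "USTERFL".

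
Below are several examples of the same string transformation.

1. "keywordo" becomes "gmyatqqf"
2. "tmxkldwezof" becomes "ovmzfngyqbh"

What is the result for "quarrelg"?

In each case the input is transformed by: shift every letter 2 places forward in the alphabet (wrapping around), then swap each adjacent pair of characters (1↔2, 3↔4, ...).
On "quarrelg": the first step gives "swcttgni", and the second then gives "wstcgtin".
(Check on "keywordo": → "mgayqtfq" → "gmyatqqf" ✓)

wstcgtin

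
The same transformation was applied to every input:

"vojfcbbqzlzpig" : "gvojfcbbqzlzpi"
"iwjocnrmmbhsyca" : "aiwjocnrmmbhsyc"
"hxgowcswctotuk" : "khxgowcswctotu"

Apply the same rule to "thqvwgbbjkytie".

The pattern: move the last character to the front.
Applying that to "thqvwgbbjkytie" gives "ethqvwgbbjkyti".

ethqvwgbbjkyti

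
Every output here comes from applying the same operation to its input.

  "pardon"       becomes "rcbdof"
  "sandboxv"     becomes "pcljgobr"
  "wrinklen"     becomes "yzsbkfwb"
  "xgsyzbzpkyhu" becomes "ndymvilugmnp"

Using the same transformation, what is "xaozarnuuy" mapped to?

fbiimlocno

Looking at the pairs, the operation is to swap the front and back halves of the string, then shift every letter 12 places backward in the alphabet (wrapping around).
For "xaozarnuuy", step one produces "rnuuyxaoza"; step two turns that into "fbiimlocno".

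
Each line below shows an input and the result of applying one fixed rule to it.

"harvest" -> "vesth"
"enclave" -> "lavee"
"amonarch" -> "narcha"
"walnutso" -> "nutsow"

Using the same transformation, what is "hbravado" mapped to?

Each output is the input with this applied: move the first 3 characters to the end (rotate left by 3), then delete the last 2 characters.
For "hbravado" the result is "avadoh".

avadoh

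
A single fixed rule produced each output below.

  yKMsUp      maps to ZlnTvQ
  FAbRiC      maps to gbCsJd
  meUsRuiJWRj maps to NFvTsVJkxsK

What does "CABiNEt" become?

The rule is to shift every letter 1 place forward in the alphabet (wrapping around), then flip the case of every letter.
For "CABiNEt", step one produces "DBCjOFu"; step two turns that into "dbcJofU".

dbcJofU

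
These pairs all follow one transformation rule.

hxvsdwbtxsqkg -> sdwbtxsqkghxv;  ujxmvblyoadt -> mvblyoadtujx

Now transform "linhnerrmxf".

hnerrmxflin

The transformation: move the first 3 characters to the end (rotate left by 3).
Doing the same to "linhnerrmxf": "hnerrmxflin".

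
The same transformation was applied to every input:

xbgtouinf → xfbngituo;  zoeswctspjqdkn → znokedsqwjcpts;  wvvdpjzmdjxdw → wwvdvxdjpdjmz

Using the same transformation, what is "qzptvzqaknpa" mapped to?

Each output is the input with this applied: take characters alternately from the front and the back (1st, last, 2nd, 2nd-last, ...).
Applying that to "qzptvzqaknpa" gives "qazppntkvazq".

qazppntkvazq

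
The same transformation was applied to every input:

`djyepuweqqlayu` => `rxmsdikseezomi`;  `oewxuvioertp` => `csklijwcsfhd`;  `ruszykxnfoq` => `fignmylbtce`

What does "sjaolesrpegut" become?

Rule — shift every letter 12 places backward in the alphabet (wrapping around).
So "sjaolesrpegut" becomes "gxoczsgfdsuih".

gxoczsgfdsuih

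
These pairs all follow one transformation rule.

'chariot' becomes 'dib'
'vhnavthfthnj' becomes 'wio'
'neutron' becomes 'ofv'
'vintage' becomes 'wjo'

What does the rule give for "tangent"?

ubo

Looking at the pairs, the operation is to shift every letter 1 place forward in the alphabet (wrapping around), then keep only the first 3 characters.
Starting from "tangent": after the first operation, "ubohfou"; after the second, "ubo".
(Check on "vhnavthfthnj": → "wiobwuiguiok" → "wio" ✓)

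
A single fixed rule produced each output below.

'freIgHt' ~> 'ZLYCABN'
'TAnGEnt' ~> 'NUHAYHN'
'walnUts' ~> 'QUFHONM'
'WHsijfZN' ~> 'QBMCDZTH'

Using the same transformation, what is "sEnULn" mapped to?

Looking at the pairs, the operation is to shift every letter 6 places backward in the alphabet (wrapping around), then convert every letter to uppercase.
Starting from "sEnULn": after the first operation, "mYhOFh"; after the second, "MYHOFH".

MYHOFH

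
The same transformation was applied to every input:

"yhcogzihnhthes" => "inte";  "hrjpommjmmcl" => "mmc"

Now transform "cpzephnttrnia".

ntna

In each case the input is transformed by: keep every other character starting from the first (positions 1st, 3rd, 5th, ...), then delete the first 3 characters.
Doing the same to "cpzephnttrnia": "ntna".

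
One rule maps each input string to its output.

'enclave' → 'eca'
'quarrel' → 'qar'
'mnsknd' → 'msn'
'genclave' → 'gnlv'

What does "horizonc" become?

hrzn

The rule is to move the last character to the front, then keep every other character starting from the second (positions 2nd, 4th, 6th, ...).
"horizonc" → "chorizon" → "hrzn".
(Check on "mnsknd": → "dmnskn" → "msn" ✓)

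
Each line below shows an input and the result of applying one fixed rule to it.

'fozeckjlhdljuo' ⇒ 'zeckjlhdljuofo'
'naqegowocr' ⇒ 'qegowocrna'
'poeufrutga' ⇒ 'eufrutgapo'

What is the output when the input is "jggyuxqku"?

The transformation: move the first 2 characters to the end (rotate left by 2).
Applying that to "jggyuxqku" gives "gyuxqkujg".

gyuxqkujg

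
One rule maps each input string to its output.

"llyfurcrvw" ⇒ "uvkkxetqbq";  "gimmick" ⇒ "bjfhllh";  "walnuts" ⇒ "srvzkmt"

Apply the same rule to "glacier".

dqfkzbh

Each output is the input with this applied: move the last 2 characters to the front (rotate right by 2), then shift every letter 1 place backward in the alphabet (wrapping around).
Starting from "glacier": after the first operation, "erglaci"; after the second, "dqfkzbh".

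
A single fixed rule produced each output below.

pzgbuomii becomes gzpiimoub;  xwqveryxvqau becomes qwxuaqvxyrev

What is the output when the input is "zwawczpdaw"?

awzwadpzcw

The rule is to move the first 3 characters to the end (rotate left by 3), then reverse the string.
"zwawczpdaw" → "awzwadpzcw".
(Check on "pzgbuomii": → "buomiipzg" → "gzpiimoub" ✓)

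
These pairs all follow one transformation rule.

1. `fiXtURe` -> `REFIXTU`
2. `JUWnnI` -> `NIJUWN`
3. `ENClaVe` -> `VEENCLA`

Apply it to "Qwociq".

In each case the input is transformed by: move the last 2 characters to the front (rotate right by 2), then convert every letter to uppercase.
Working it through for "Qwociq": intermediate "iqQwoc", final "IQQWOC".

IQQWOC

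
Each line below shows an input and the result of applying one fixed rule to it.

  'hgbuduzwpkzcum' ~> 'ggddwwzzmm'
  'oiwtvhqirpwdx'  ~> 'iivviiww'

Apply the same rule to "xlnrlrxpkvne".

What's happening: keep one character in every 3, starting at position 2 (positions 2nd, 5th, 8th, ...), then double every character.
"xlnrlrxpkvne" → "llllppnn".

llllppnn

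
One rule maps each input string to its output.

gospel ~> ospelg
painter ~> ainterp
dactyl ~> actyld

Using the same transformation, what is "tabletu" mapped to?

abletut

What's happening: move the first character to the end.
For "tabletu" the result is "abletut".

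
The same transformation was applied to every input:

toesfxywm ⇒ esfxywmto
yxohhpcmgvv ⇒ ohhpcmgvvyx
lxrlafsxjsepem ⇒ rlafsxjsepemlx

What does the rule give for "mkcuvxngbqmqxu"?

Each output is the input with this applied: move the first 2 characters to the end (rotate left by 2).
For "mkcuvxngbqmqxu" the result is "cuvxngbqmqxumk".

cuvxngbqmqxumk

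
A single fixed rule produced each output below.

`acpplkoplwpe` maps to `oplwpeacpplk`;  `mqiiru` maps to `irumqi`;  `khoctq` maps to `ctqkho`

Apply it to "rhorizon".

izonrhor

Each output is the input with this applied: swap the front and back halves of the string.
"rhorizon" → "izonrhor".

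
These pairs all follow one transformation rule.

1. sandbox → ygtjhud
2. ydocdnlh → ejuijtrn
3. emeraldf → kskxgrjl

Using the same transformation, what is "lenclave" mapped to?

The transformation: shift every letter 6 places forward in the alphabet (wrapping around).
So "lenclave" becomes "rktirgbk".

rktirgbk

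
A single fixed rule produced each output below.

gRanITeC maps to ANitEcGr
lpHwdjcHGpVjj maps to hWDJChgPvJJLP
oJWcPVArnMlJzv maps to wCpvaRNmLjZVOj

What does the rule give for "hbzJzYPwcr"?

What's happening: flip the case of every letter, then move the first 2 characters to the end (rotate left by 2).
"hbzJzYPwcr" → "ZjZypWCRHB".

ZjZypWCRHB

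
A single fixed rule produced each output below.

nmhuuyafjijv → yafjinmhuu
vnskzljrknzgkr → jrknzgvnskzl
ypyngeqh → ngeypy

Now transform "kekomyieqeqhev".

ieqeqhkekomy

The transformation: delete the last 2 characters, then swap the front and back halves of the string.
Starting from "kekomyieqeqhev": after the first operation, "kekomyieqeqh"; after the second, "ieqeqhkekomy".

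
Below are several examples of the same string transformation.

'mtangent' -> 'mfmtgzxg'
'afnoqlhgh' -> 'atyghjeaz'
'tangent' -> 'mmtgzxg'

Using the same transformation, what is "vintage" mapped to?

xobgmtz

In each case the input is transformed by: move the last character to the front, then shift every letter 7 places backward in the alphabet (wrapping around).
Doing the same to "vintage": "xobgmtz".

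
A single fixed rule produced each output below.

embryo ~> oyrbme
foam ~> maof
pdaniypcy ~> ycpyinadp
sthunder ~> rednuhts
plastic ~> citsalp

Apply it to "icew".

weci

The rule is to reverse the string.
On "icew" that produces "weci".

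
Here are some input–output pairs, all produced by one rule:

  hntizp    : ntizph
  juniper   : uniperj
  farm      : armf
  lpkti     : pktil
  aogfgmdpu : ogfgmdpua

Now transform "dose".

osed

Looking at the pairs, the operation is to move the first character to the end.
For "dose" the result is "osed".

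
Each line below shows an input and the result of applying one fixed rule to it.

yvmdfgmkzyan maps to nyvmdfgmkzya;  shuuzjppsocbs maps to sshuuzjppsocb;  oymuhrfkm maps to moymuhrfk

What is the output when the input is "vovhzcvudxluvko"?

The transformation: move the last character to the front.
On "vovhzcvudxluvko" that produces "ovovhzcvudxluvk".

ovovhzcvudxluvk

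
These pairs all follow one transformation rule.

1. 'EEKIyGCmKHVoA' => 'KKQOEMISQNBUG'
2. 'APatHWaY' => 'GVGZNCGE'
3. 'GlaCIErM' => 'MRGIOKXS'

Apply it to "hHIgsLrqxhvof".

Rule — shift every letter 6 places forward in the alphabet (wrapping around), then convert every letter to uppercase.
Working it through for "hHIgsLrqxhvof": intermediate "nNOmyRxwdnbul", final "NNOMYRXWDNBUL".

NNOMYRXWDNBUL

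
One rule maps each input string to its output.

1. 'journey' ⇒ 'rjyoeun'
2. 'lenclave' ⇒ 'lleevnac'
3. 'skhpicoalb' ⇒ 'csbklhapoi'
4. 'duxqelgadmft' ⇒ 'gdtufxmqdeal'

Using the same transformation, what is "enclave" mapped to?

Each output is the input with this applied: take characters alternately from the front and the back (1st, last, 2nd, 2nd-last, ...), then move the last character to the front.
Applying both steps to "enclave": "eenvcal", then "leenvca".

leenvca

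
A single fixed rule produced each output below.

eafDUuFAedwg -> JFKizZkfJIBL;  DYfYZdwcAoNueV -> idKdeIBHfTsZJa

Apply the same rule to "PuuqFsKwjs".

Each output is the input with this applied: flip the case of every letter, then shift every letter 5 places forward in the alphabet (wrapping around).
Starting from "PuuqFsKwjs": after the first operation, "pUUQfSkWJS"; after the second, "uZZVkXpBOX".

uZZVkXpBOX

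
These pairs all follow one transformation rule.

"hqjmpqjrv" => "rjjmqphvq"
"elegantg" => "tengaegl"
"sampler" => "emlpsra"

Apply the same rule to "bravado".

daavbor

Rule — take characters alternately from the front and the back (1st, last, 2nd, 2nd-last, ...), then move the first 3 characters to the end (rotate left by 3).
Applying both steps to "bravado": "bordaav", then "daavbor".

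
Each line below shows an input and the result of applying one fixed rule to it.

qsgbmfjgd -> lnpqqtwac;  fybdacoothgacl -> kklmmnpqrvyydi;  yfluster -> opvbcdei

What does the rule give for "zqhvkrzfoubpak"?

klpruuyzabefjj

The transformation: sort the characters into alphabetical order, then shift every letter 10 places forward in the alphabet (wrapping around).
For "zqhvkrzfoubpak", step one produces "abfhkkopqruvzz"; step two turns that into "klpruuyzabefjj".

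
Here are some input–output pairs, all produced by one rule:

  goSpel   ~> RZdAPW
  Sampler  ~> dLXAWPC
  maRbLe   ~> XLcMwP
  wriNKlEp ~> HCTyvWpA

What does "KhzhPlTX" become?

In each case the input is transformed by: flip the case of every letter, then shift every letter 11 places forward in the alphabet (wrapping around).
"KhzhPlTX" → "kHZHpLtx" → "vSKSaWei".

vSKSaWei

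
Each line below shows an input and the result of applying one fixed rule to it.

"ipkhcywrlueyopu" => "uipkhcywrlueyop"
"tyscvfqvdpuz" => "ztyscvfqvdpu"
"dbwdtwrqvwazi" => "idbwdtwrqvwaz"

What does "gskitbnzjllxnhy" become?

The rule is to move the last character to the front.
Applying that to "gskitbnzjllxnhy" gives "ygskitbnzjllxnh".

ygskitbnzjllxnh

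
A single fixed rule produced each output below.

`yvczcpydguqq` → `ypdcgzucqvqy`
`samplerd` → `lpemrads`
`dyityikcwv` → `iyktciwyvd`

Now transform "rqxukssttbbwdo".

tstsbkbuwxdqor

Each output is the input with this applied: swap the front and back halves of the string, then take characters alternately from the front and the back (1st, last, 2nd, 2nd-last, ...).
Starting from "rqxukssttbbwdo": after the first operation, "ttbbwdorqxukss"; after the second, "tstsbkbuwxdqor".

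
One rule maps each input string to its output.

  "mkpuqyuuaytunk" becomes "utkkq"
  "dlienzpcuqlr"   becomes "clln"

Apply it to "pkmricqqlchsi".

The rule is to keep one character in every 3, starting at position 2 (positions 2nd, 5th, 8th, ...), then move the first 2 characters to the end (rotate left by 2).
"pkmricqqlchsi" → "kiqh" → "qhki".

qhki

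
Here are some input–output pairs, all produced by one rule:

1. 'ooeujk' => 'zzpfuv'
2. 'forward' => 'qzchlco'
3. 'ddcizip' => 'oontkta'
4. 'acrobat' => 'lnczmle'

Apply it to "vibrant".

gtmclye

Each output is the input with this applied: shift every letter 11 places forward in the alphabet (wrapping around).
"vibrant" → "gtmclye".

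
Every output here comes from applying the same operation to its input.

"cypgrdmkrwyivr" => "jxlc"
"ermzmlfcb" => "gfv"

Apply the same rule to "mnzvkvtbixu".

tpc

In each case the input is transformed by: shift every letter 6 places backward in the alphabet (wrapping around), then keep one character in every 3, starting at position 3 (positions 3rd, 6th, 9th, ...).
So "mnzvkvtbixu" becomes "tpc".
(Check on "ermzmlfcb": → "ylgtgfzwv" → "gfv" ✓)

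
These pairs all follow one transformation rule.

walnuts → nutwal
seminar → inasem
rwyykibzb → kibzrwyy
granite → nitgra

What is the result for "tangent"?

gentan

What's happening: delete the last character, then swap the front and back halves of the string.
On "tangent" that produces "gentan".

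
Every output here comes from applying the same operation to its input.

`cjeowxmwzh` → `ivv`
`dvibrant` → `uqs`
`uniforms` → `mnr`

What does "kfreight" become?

ehs

The rule is to keep one character in every 3, starting at position 2 (positions 2nd, 5th, 8th, ...), then shift every letter 1 place backward in the alphabet (wrapping around).
Starting from "kfreight": after the first operation, "fit"; after the second, "ehs".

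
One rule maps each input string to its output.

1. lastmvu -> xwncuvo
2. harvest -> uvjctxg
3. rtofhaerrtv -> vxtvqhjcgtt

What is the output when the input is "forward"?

Each output is the input with this applied: move the last 2 characters to the front (rotate right by 2), then shift every letter 2 places forward in the alphabet (wrapping around).
Applying both steps to "forward": "rdforwa", then "tfhqtyc".

tfhqtyc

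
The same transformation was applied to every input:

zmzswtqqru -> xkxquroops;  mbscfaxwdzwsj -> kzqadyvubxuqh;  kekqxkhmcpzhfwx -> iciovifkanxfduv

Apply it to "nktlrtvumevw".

lirjprtskctu

Each output is the input with this applied: shift every letter 2 places backward in the alphabet (wrapping around).
"nktlrtvumevw" → "lirjprtskctu".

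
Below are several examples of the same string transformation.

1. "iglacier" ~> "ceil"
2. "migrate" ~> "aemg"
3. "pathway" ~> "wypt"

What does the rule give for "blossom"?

smbo

The transformation: keep every other character starting from the first (positions 1st, 3rd, 5th, ...), then move the first 2 characters to the end (rotate left by 2).
Starting from "blossom": after the first operation, "bosm"; after the second, "smbo".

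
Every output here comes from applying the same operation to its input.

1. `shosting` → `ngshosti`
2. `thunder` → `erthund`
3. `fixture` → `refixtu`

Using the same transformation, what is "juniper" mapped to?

In each case the input is transformed by: move the last 2 characters to the front (rotate right by 2).
Applying that to "juniper" gives "erjunip".

erjunip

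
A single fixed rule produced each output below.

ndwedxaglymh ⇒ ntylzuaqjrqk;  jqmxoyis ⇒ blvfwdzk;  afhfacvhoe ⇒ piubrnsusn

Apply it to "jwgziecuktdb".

What's happening: shift every letter 13 places forward in the alphabet (wrapping around) — i.e. ROT13, then swap the front and back halves of the string.
Applying that to "jwgziecuktdb" gives "phxgqowjtmvr".

phxgqowjtmvr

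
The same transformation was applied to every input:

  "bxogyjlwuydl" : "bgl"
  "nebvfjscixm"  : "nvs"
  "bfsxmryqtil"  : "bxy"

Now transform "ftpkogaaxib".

Each output is the input with this applied: delete the last 3 characters, then keep one character in every 3, starting at position 1 (positions 1st, 4th, 7th, ...).
On "ftpkogaaxib": the first step gives "ftpkogaa", and the second then gives "fka".

fka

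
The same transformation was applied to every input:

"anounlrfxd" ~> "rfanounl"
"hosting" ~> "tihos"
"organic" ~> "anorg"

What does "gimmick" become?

migim

Rule — delete the last 2 characters, then move the last 2 characters to the front (rotate right by 2).
Starting from "gimmick": after the first operation, "gimmi"; after the second, "migim".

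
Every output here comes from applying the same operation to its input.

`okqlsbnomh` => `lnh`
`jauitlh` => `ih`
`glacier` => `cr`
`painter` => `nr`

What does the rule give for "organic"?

ac

Each output is the input with this applied: move the first character to the end, then keep one character in every 3, starting at position 3 (positions 3rd, 6th, 9th, ...).
Doing the same to "organic": "ac".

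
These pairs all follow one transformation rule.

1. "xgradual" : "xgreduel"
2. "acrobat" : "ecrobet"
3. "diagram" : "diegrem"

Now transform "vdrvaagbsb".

vdrveegbsb

The rule is to replace every "a" with "e".
Doing the same to "vdrvaagbsb": "vdrveegbsb".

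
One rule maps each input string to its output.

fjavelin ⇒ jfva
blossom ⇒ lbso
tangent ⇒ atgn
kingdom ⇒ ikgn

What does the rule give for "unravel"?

nuar

The rule is to swap each adjacent pair of characters (1↔2, 3↔4, ...), then keep only the first 4 characters.
On "unravel": the first step gives "nuarevl", and the second then gives "nuar".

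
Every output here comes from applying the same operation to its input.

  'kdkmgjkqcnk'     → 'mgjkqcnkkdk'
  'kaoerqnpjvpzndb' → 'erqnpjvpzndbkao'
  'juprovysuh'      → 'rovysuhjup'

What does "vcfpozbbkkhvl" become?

pozbbkkhvlvcf

Looking at the pairs, the operation is to move the first 3 characters to the end (rotate left by 3).
Applying that to "vcfpozbbkkhvl" gives "pozbbkkhvlvcf".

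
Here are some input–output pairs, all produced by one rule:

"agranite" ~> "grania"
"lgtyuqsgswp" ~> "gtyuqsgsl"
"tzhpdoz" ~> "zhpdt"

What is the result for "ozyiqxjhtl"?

The rule is to delete the last 2 characters, then move the first character to the end.
Starting from "ozyiqxjhtl": after the first operation, "ozyiqxjh"; after the second, "zyiqxjho".
(Check on "agranite": → "agrani" → "grania" ✓)

zyiqxjho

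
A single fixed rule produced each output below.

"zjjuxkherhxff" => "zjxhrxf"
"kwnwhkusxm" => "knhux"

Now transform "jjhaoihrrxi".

jhohri

Each output is the input with this applied: keep every other character starting from the first (positions 1st, 3rd, 5th, ...).
For "jjhaoihrrxi" the result is "jhohri".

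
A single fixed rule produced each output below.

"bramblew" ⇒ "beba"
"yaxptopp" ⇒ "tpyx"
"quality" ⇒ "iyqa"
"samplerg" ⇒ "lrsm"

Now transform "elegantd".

In each case the input is transformed by: keep every other character starting from the first (positions 1st, 3rd, 5th, ...), then move the first 2 characters to the end (rotate left by 2).
Working it through for "elegantd": intermediate "eeat", final "atee".

atee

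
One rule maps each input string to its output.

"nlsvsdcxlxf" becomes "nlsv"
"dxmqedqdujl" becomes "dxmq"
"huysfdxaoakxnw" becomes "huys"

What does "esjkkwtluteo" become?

Looking at the pairs, the operation is to keep only the first 4 characters.
For "esjkkwtluteo" the result is "esjk".

esjk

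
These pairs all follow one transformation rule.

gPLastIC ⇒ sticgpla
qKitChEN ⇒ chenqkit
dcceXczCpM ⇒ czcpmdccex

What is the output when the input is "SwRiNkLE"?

In each case the input is transformed by: swap the front and back halves of the string, then convert every letter to lowercase.
Applying both steps to "SwRiNkLE": "NkLESwRi", then "nkleswri".

nkleswri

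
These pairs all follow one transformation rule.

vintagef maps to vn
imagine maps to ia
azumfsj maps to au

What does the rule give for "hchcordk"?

What's happening: keep every other character starting from the first (positions 1st, 3rd, 5th, ...), then delete the last 2 characters.
"hchcordk" → "hh".

hh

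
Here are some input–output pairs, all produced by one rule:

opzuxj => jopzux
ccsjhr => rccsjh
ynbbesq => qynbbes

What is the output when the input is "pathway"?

Each output is the input with this applied: move the last character to the front.
Doing the same to "pathway": "ypathwa".

ypathwa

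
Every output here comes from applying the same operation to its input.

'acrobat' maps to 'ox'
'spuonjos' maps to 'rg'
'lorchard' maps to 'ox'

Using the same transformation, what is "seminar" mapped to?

jx

Each output is the input with this applied: keep one character in every 3, starting at position 3 (positions 3rd, 6th, 9th, ...), then shift every letter 3 places backward in the alphabet (wrapping around).
On "seminar": the first step gives "ma", and the second then gives "jx".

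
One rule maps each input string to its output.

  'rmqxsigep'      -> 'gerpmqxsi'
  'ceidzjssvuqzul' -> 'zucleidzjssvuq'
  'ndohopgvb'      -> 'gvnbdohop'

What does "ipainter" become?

teirpain

Looking at the pairs, the operation is to swap the first and last characters, then move the last 3 characters to the front (rotate right by 3).
Starting from "ipainter": after the first operation, "rpaintei"; after the second, "teirpain".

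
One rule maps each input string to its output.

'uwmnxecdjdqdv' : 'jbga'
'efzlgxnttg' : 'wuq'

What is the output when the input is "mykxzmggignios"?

The rule is to keep one character in every 3, starting at position 3 (positions 3rd, 6th, 9th, ...), then shift every letter 3 places backward in the alphabet (wrapping around).
For "mykxzmggignios", step one produces "kmii"; step two turns that into "hjff".

hjff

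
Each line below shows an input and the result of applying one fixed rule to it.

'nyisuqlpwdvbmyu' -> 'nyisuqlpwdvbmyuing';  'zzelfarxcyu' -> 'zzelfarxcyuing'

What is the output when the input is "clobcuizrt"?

The pattern: append "ing".
On "clobcuizrt" that produces "clobcuizrting".

clobcuizrting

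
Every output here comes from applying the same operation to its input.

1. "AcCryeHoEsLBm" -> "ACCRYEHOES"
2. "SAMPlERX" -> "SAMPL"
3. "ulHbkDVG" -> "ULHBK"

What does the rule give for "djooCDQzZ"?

In each case the input is transformed by: delete the last 3 characters, then convert every letter to uppercase.
On "djooCDQzZ" that produces "DJOOCD".

DJOOCD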